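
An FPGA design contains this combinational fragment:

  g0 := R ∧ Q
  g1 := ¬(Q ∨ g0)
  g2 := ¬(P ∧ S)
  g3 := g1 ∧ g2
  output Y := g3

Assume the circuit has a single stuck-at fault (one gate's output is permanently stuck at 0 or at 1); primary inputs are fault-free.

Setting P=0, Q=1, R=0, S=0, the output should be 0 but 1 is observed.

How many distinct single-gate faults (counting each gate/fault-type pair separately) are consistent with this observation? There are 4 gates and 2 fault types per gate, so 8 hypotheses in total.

2

Fault-free: g0=0, g1=0, g2=1, g3=0 → 0. Observed 1.
  g0 stuck-at-0: output 0 ✗
  g0 stuck-at-1: output 0 ✗
  g1 stuck-at-0: output 0 ✗
  g1 stuck-at-1: output 1 ✓
  g2 stuck-at-0: output 0 ✗
  g2 stuck-at-1: output 0 ✗
  g3 stuck-at-0: output 0 ✗
  g3 stuck-at-1: output 1 ✓
Consistent faults: {g1 stuck-at-1, g3 stuck-at-1} — 2 in all.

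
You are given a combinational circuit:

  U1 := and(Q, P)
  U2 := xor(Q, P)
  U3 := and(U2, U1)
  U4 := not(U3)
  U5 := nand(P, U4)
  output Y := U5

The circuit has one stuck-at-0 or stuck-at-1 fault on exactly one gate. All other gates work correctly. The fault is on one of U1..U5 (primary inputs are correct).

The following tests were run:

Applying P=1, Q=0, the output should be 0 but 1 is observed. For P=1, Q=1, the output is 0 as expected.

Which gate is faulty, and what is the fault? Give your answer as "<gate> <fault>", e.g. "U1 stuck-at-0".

Fault-free values for test 1 (P=1, Q=0): U1=0, U2=1, U3=0, U4=1, U5=0, giving Y=0. Observed 1.
Test 1: faults giving observed 1 are {U1 stuck-at-1, U3 stuck-at-1, U4 stuck-at-0, U5 stuck-at-1}.
Test 2 (P=1, Q=1): fault-free U1=1, U2=0, U3=0, U4=1, U5=0 → 0; observed 0. Eliminates U3 stuck-at-1, U4 stuck-at-0, U5 stuck-at-1.
Only U1 stuck-at-1 is consistent with every test.

U1 stuck-at-1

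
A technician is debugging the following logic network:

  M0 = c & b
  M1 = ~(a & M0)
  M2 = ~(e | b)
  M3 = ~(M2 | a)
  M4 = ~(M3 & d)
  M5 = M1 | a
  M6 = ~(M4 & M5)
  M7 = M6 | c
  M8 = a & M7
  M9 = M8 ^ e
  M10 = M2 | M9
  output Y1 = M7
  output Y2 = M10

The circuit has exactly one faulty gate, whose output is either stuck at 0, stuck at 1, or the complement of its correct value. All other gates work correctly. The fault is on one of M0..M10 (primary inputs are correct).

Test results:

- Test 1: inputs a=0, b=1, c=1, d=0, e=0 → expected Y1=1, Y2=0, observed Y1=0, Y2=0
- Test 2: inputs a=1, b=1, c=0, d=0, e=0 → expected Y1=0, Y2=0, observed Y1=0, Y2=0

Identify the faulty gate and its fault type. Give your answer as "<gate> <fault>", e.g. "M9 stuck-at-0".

M7 stuck-at-0

Fault-free values for test 1 (a=0, b=1, c=1, d=0, e=0): M0=1, M1=1, M2=0, M3=1, M4=1, M5=1, M6=0, M7=1, M8=0, M9=0, M10=0, giving Y1=1, Y2=0. Observed Y1=0, Y2=0.
Test 1: faults giving observed Y1=0, Y2=0 are {M7 stuck-at-0, M7 inverted output}.
Test 2 (a=1, b=1, c=0, d=0, e=0): fault-free M0=0, M1=1, M2=0, M3=0, M4=1, M5=1, M6=0, M7=0, M8=0, M9=0, M10=0 → Y1=0, Y2=0; observed Y1=0, Y2=0. Eliminates M7 inverted output.
Only M7 stuck-at-0 is consistent with every test.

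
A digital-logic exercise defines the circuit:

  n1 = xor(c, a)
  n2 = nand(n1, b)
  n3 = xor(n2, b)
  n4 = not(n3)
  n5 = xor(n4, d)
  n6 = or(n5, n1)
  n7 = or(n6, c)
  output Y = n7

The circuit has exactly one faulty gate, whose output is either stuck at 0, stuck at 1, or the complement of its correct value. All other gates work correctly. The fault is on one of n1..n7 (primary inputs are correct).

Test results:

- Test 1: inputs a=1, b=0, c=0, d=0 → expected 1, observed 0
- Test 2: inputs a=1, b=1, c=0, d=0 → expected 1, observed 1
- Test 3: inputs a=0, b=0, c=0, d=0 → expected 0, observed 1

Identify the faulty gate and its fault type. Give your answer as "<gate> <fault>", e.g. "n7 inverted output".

Fault-free values for test 1 (a=1, b=0, c=0, d=0): n1=1, n2=1, n3=1, n4=0, n5=0, n6=1, n7=1, giving Y=1. Observed 0.
Test 1: faults giving observed 0 are {n1 stuck-at-0, n1 inverted output, n6 stuck-at-0, n6 inverted output, n7 stuck-at-0, n7 inverted output}.
Test 2 (a=1, b=1, c=0, d=0): fault-free n1=1, n2=0, n3=1, n4=0, n5=0, n6=1, n7=1 → 1; observed 1. Eliminates n6 stuck-at-0, n6 inverted output, n7 stuck-at-0, n7 inverted output.
Test 3 (a=0, b=0, c=0, d=0): fault-free n1=0, n2=1, n3=1, n4=0, n5=0, n6=0, n7=0 → 0; observed 1. Eliminates n1 stuck-at-0.
Only n1 inverted output is consistent with every test.

n1 inverted output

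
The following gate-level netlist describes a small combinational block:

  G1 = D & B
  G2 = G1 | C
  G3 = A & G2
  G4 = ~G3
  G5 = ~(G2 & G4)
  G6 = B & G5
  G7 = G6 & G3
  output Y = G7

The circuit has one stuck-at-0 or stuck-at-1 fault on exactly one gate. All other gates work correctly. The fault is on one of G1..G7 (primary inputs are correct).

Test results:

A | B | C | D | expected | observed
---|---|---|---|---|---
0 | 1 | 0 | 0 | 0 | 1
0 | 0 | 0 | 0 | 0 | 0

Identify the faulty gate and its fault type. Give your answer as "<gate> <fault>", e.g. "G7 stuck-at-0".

Fault-free values for test 1 (A=0, B=1, C=0, D=0): G1=0, G2=0, G3=0, G4=1, G5=1, G6=1, G7=0, giving Y=0. Observed 1.
Test 1: faults giving observed 1 are {G3 stuck-at-1, G7 stuck-at-1}.
Test 2 (A=0, B=0, C=0, D=0): fault-free G1=0, G2=0, G3=0, G4=1, G5=1, G6=0, G7=0 → 0; observed 0. Eliminates G7 stuck-at-1.
Only G3 stuck-at-1 is consistent with every test.

G3 stuck-at-1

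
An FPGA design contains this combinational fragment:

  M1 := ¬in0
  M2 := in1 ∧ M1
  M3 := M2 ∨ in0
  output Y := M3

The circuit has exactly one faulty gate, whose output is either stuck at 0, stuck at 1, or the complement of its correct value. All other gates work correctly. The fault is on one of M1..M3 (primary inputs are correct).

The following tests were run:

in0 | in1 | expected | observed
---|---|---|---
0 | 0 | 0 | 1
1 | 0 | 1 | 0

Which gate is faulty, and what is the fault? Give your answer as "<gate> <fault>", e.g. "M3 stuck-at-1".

M3 inverted output

Fault-free values for test 1 (in0=0, in1=0): M1=1, M2=0, M3=0, giving Y=0. Observed 1.
Test 1: faults giving observed 1 are {M2 stuck-at-1, M2 inverted output, M3 stuck-at-1, M3 inverted output}.
Test 2 (in0=1, in1=0): fault-free M1=0, M2=0, M3=1 → 1; observed 0. Eliminates M2 stuck-at-1, M2 inverted output, M3 stuck-at-1.
Only M3 inverted output is consistent with every test.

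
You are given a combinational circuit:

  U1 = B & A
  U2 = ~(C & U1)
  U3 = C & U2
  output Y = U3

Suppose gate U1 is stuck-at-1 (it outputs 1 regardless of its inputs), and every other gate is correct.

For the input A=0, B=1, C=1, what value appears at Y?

Propagate with U1 forced: U1=1 [stuck-at-1], U2=0, U3=0.
So Y = 0. (Without the fault it would be 1.)

0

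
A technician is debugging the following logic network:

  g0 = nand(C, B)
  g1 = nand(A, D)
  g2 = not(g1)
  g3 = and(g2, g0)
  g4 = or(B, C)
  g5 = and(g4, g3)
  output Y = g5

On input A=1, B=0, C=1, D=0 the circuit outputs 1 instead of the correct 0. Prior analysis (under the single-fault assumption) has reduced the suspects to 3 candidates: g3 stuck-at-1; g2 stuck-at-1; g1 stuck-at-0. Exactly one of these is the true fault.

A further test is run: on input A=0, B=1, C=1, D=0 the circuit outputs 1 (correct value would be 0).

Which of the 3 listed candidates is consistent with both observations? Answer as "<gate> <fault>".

g3 stuck-at-1

Evaluate each candidate on input A=0, B=1, C=1, D=0:
  g3 stuck-at-1: g0=0, g1=1, g2=0, g3=1 [stuck-at-1], g4=1, g5=1 → 1 — matches
  g2 stuck-at-1: g0=0, g1=1, g2=1 [stuck-at-1], g3=0, g4=1, g5=0 → 0 — eliminated
  g1 stuck-at-0: g0=0, g1=0 [stuck-at-0], g2=1, g3=0, g4=1, g5=0 → 0 — eliminated
Only g3 stuck-at-1 reproduces the observed 1.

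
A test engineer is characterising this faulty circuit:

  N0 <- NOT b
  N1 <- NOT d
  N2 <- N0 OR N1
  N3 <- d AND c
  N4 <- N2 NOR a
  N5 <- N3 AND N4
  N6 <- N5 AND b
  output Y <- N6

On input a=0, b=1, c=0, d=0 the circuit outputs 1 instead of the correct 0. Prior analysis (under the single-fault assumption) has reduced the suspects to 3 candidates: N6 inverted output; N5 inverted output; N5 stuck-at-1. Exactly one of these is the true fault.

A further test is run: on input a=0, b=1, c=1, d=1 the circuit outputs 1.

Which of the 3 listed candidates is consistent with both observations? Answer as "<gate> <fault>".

Evaluate each candidate on input a=0, b=1, c=1, d=1:
  N6 inverted output: N0=0, N1=0, N2=0, N3=1, N4=1, N5=1, N6=0 [inverted output] → 0 — eliminated
  N5 inverted output: N0=0, N1=0, N2=0, N3=1, N4=1, N5=0 [inverted output], N6=0 → 0 — eliminated
  N5 stuck-at-1: N0=0, N1=0, N2=0, N3=1, N4=1, N5=1 [stuck-at-1], N6=1 → 1 — matches
Only N5 stuck-at-1 reproduces the observed 1.

N5 stuck-at-1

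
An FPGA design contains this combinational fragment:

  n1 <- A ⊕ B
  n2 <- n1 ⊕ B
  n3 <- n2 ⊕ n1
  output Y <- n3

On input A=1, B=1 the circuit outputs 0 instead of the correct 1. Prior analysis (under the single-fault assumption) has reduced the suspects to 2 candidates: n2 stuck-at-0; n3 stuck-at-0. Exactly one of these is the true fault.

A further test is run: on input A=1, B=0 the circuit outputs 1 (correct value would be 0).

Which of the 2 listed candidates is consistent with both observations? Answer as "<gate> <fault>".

Evaluate each candidate on input A=1, B=0:
  n2 stuck-at-0: n1=1, n2=0 [stuck-at-0], n3=1 → 1 — matches
  n3 stuck-at-0: n1=1, n2=1, n3=0 [stuck-at-0] → 0 — eliminated
Only n2 stuck-at-0 reproduces the observed 1.

n2 stuck-at-0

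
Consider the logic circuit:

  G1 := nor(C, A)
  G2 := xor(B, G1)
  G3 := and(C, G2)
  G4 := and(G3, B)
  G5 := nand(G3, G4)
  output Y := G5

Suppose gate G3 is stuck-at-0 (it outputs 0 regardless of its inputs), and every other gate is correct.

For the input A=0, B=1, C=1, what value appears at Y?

1

Propagate with G3 forced: G1=0, G2=1, G3=0 [stuck-at-0], G4=0, G5=1.
So Y = 1. (Without the fault it would be 0.)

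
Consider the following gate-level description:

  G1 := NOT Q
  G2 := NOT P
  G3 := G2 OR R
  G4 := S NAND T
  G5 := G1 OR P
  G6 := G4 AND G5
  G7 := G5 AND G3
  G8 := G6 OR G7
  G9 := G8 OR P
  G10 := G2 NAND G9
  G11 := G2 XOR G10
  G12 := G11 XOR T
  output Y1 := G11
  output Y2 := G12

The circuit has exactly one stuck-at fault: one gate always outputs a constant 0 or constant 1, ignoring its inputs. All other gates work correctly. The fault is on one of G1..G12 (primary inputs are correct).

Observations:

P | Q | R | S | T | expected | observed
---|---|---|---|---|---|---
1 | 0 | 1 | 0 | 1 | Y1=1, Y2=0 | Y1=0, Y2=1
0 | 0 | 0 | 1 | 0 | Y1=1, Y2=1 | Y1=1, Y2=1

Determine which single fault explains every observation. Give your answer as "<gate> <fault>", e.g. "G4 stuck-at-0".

Fault-free values for test 1 (P=1, Q=0, R=1, S=0, T=1): G1=1, G2=0, G3=1, G4=1, G5=1, G6=1, G7=1, G8=1, G9=1, G10=1, G11=1, G12=0, giving Y1=1, Y2=0. Observed Y1=0, Y2=1.
Test 1: faults giving observed Y1=0, Y2=1 are {G10 stuck-at-0, G11 stuck-at-0}.
Test 2 (P=0, Q=0, R=0, S=1, T=0): fault-free G1=1, G2=1, G3=1, G4=1, G5=1, G6=1, G7=1, G8=1, G9=1, G10=0, G11=1, G12=1 → Y1=1, Y2=1; observed Y1=1, Y2=1. Eliminates G11 stuck-at-0.
Only G10 stuck-at-0 is consistent with every test.

G10 stuck-at-0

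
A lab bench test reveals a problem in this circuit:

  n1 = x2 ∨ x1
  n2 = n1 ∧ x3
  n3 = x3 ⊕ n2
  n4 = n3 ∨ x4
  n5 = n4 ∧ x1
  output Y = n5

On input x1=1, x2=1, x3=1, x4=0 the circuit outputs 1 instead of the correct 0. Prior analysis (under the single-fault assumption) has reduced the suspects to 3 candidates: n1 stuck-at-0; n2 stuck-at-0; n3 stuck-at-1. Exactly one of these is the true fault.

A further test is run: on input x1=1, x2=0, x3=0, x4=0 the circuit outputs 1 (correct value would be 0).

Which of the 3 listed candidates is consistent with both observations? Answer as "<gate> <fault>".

Evaluate each candidate on input x1=1, x2=0, x3=0, x4=0:
  n1 stuck-at-0: n1=0 [stuck-at-0], n2=0, n3=0, n4=0, n5=0 → 0 — eliminated
  n2 stuck-at-0: n1=1, n2=0 [stuck-at-0], n3=0, n4=0, n5=0 → 0 — eliminated
  n3 stuck-at-1: n1=1, n2=0, n3=1 [stuck-at-1], n4=1, n5=1 → 1 — matches
Only n3 stuck-at-1 reproduces the observed 1.

n3 stuck-at-1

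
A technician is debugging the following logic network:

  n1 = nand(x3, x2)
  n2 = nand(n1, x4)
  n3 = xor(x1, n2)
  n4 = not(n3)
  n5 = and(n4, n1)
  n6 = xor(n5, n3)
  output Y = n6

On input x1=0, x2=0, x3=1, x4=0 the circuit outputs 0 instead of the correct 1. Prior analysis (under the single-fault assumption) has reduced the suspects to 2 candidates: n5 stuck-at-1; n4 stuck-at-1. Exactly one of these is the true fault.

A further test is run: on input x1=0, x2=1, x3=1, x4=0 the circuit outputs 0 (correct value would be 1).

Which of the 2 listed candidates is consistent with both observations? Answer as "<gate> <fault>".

n5 stuck-at-1

Evaluate each candidate on input x1=0, x2=1, x3=1, x4=0:
  n5 stuck-at-1: n1=0, n2=1, n3=1, n4=0, n5=1 [stuck-at-1], n6=0 → 0 — matches
  n4 stuck-at-1: n1=0, n2=1, n3=1, n4=1 [stuck-at-1], n5=0, n6=1 → 1 — eliminated
Only n5 stuck-at-1 reproduces the observed 0.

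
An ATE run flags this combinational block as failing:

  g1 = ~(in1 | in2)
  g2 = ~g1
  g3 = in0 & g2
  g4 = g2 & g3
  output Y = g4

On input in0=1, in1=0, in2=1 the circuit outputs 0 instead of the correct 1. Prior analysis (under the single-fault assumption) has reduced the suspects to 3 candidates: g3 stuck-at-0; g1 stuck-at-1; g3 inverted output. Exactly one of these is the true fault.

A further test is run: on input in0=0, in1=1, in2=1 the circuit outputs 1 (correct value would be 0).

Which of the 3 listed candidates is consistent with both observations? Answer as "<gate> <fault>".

g3 inverted output

Evaluate each candidate on input in0=0, in1=1, in2=1:
  g3 stuck-at-0: g1=0, g2=1, g3=0 [stuck-at-0], g4=0 → 0 — eliminated
  g1 stuck-at-1: g1=1 [stuck-at-1], g2=0, g3=0, g4=0 → 0 — eliminated
  g3 inverted output: g1=0, g2=1, g3=1 [inverted output], g4=1 → 1 — matches
Only g3 inverted output reproduces the observed 1.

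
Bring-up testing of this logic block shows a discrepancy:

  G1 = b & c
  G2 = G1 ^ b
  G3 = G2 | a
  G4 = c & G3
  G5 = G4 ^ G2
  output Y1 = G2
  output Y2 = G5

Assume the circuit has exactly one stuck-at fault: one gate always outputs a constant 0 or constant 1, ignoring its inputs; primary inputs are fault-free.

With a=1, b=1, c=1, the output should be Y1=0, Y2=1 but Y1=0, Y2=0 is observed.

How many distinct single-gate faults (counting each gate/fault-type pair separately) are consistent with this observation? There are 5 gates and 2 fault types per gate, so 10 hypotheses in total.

Fault-free: G1=1, G2=0, G3=1, G4=1, G5=1 → Y1=0, Y2=1. Observed Y1=0, Y2=0.
  G1 stuck-at-0: output Y1=1, Y2=0 ✗
  G1 stuck-at-1: output Y1=0, Y2=1 ✗
  G2 stuck-at-0: output Y1=0, Y2=1 ✗
  G2 stuck-at-1: output Y1=1, Y2=0 ✗
  G3 stuck-at-0: output Y1=0, Y2=0 ✓
  G3 stuck-at-1: output Y1=0, Y2=1 ✗
  G4 stuck-at-0: output Y1=0, Y2=0 ✓
  G4 stuck-at-1: output Y1=0, Y2=1 ✗
  G5 stuck-at-0: output Y1=0, Y2=0 ✓
  G5 stuck-at-1: output Y1=0, Y2=1 ✗
Consistent faults: {G3 stuck-at-0, G4 stuck-at-0, G5 stuck-at-0} — 3 in all.

3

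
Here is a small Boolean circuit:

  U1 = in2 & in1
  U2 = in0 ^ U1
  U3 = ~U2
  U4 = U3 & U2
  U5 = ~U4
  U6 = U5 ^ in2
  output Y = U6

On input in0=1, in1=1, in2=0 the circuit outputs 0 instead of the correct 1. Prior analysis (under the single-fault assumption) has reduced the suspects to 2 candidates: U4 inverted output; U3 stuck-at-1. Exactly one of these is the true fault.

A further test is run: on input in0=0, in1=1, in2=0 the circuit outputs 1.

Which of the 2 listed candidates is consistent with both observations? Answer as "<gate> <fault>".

U3 stuck-at-1

Evaluate each candidate on input in0=0, in1=1, in2=0:
  U4 inverted output: U1=0, U2=0, U3=1, U4=1 [inverted output], U5=0, U6=0 → 0 — eliminated
  U3 stuck-at-1: U1=0, U2=0, U3=1 [stuck-at-1], U4=0, U5=1, U6=1 → 1 — matches
Only U3 stuck-at-1 reproduces the observed 1.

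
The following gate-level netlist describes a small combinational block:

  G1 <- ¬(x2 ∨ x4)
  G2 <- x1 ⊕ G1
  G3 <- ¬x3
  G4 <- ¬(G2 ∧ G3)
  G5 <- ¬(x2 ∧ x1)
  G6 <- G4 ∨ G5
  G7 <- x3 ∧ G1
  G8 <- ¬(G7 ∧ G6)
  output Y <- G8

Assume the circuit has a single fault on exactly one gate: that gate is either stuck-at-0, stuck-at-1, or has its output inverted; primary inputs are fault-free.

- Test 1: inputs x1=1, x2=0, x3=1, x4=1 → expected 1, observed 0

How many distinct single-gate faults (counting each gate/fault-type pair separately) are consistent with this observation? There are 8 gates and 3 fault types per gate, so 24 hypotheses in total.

6

Fault-free: G1=0, G2=1, G3=0, G4=1, G5=1, G6=1, G7=0, G8=1 → 1. Observed 0.
  G1: stuck-at-1, inverted output ✓; others ✗
  G2: none of the 3 fault types match ✗
  G3: none of the 3 fault types match ✗
  G4: none of the 3 fault types match ✗
  G5: none of the 3 fault types match ✗
  G6: none of the 3 fault types match ✗
  G7: stuck-at-1, inverted output ✓; others ✗
  G8: stuck-at-0, inverted output ✓; others ✗
Consistent faults: {G1 stuck-at-1, G1 inverted output, G7 stuck-at-1, G7 inverted output, G8 stuck-at-0, G8 inverted output} — 6 in all.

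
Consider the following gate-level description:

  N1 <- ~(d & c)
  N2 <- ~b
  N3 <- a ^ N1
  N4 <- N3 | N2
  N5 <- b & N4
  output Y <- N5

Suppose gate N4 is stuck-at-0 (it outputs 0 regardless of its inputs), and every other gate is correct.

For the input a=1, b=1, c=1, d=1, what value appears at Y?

0

Propagate with N4 forced: N1=0, N2=0, N3=1, N4=0 [stuck-at-0], N5=0.
So Y = 0. (Without the fault it would be 1.)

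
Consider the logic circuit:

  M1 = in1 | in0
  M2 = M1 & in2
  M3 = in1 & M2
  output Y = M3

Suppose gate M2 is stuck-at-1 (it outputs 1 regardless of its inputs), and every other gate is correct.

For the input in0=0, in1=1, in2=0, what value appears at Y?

Propagate with M2 forced: M1=1, M2=1 [stuck-at-1], M3=1.
So Y = 1. (Without the fault it would be 0.)

1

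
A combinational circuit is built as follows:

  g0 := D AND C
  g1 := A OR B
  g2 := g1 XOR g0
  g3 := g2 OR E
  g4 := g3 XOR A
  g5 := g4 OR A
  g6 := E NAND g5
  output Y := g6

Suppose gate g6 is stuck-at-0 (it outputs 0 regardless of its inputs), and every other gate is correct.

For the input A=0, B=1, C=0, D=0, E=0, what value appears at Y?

Propagate with g6 forced: g0=0, g1=1, g2=1, g3=1, g4=1, g5=1, g6=0 [stuck-at-0].
So Y = 0. (Without the fault it would be 1.)

0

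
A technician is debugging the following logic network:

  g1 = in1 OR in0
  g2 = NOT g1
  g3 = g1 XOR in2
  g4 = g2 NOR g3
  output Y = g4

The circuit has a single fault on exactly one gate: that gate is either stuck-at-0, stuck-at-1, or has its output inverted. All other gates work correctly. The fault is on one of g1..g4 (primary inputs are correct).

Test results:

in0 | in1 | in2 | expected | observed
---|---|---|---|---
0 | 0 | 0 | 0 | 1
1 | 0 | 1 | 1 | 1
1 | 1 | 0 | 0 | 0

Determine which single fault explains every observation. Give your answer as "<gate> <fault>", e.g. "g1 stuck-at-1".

Fault-free values for test 1 (in0=0, in1=0, in2=0): g1=0, g2=1, g3=0, g4=0, giving Y=0. Observed 1.
Test 1: faults giving observed 1 are {g2 stuck-at-0, g2 inverted output, g4 stuck-at-1, g4 inverted output}.
Test 2 (in0=1, in1=0, in2=1): fault-free g1=1, g2=0, g3=0, g4=1 → 1; observed 1. Eliminates g2 inverted output, g4 inverted output.
Test 3 (in0=1, in1=1, in2=0): fault-free g1=1, g2=0, g3=1, g4=0 → 0; observed 0. Eliminates g4 stuck-at-1.
Only g2 stuck-at-0 is consistent with every test.

g2 stuck-at-0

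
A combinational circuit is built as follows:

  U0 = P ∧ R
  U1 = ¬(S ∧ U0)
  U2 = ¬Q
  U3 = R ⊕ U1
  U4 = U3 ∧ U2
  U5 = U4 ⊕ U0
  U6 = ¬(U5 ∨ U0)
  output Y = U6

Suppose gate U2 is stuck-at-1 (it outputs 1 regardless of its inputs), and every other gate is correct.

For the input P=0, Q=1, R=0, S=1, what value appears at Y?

Propagate with U2 forced: U0=0, U1=1, U2=1 [stuck-at-1], U3=1, U4=1, U5=1, U6=0.
So Y = 0. (Without the fault it would be 1.)

0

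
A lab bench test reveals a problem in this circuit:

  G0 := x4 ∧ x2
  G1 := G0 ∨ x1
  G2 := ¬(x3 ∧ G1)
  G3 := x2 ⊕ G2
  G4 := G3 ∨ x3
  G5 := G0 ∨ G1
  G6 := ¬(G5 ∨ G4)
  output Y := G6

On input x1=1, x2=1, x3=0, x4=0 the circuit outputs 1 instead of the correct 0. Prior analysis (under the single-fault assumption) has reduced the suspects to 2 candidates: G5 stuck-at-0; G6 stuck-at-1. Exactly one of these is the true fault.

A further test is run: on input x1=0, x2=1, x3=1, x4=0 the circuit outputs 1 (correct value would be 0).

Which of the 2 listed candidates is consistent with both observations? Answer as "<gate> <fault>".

Evaluate each candidate on input x1=0, x2=1, x3=1, x4=0:
  G5 stuck-at-0: G0=0, G1=0, G2=1, G3=0, G4=1, G5=0 [stuck-at-0], G6=0 → 0 — eliminated
  G6 stuck-at-1: G0=0, G1=0, G2=1, G3=0, G4=1, G5=0, G6=1 [stuck-at-1] → 1 — matches
Only G6 stuck-at-1 reproduces the observed 1.

G6 stuck-at-1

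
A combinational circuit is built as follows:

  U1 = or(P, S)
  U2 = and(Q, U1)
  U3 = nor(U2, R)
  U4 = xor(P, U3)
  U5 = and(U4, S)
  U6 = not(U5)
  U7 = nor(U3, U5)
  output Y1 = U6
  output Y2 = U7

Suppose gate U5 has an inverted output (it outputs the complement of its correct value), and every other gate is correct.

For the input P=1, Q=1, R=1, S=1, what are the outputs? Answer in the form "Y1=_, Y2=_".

Propagate with U5 forced: U1=1, U2=1, U3=0, U4=1, U5=0 [inverted output], U6=1, U7=1.
So the outputs are Y1=1, Y2=1. (Without the fault they would be Y1=0, Y2=0.)

Y1=1, Y2=1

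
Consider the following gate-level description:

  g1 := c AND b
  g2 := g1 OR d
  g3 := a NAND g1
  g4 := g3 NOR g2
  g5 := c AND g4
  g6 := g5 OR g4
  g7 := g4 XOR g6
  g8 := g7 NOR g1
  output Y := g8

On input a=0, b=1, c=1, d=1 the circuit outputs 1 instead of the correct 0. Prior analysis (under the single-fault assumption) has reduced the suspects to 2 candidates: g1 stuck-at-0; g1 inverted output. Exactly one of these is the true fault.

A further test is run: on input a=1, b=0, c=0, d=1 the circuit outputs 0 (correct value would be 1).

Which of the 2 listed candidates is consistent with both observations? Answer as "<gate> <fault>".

g1 inverted output

Evaluate each candidate on input a=1, b=0, c=0, d=1:
  g1 stuck-at-0: g1=0 [stuck-at-0], g2=1, g3=1, g4=0, g5=0, g6=0, g7=0, g8=1 → 1 — eliminated
  g1 inverted output: g1=1 [inverted output], g2=1, g3=0, g4=0, g5=0, g6=0, g7=0, g8=0 → 0 — matches
Only g1 inverted output reproduces the observed 0.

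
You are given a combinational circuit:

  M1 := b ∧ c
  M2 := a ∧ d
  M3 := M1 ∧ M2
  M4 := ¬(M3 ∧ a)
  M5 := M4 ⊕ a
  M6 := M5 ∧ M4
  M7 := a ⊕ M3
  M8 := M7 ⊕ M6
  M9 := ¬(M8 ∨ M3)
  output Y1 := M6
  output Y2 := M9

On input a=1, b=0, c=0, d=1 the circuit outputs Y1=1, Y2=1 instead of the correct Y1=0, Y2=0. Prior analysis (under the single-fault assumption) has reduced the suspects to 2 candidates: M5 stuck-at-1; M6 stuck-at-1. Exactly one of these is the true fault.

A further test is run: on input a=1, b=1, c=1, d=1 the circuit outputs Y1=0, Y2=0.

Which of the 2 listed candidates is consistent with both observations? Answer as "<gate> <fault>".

Evaluate each candidate on input a=1, b=1, c=1, d=1:
  M5 stuck-at-1: M1=1, M2=1, M3=1, M4=0, M5=1 [stuck-at-1], M6=0, M7=0, M8=0, M9=0 → Y1=0, Y2=0 — matches
  M6 stuck-at-1: M1=1, M2=1, M3=1, M4=0, M5=1, M6=1 [stuck-at-1], M7=0, M8=1, M9=0 → Y1=1, Y2=0 — eliminated
Only M5 stuck-at-1 reproduces the observed Y1=0, Y2=0.

M5 stuck-at-1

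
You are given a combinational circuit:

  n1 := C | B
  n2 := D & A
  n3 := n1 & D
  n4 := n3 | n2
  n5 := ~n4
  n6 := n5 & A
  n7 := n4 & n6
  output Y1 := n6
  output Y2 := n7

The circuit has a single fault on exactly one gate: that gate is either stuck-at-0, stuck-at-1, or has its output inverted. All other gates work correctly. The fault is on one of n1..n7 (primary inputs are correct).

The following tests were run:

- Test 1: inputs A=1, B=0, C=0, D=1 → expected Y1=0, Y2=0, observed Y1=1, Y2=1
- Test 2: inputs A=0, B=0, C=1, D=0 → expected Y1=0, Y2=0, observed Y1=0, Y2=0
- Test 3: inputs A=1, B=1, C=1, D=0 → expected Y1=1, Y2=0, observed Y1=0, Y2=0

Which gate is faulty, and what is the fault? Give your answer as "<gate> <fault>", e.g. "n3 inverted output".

Fault-free values for test 1 (A=1, B=0, C=0, D=1): n1=0, n2=1, n3=0, n4=1, n5=0, n6=0, n7=0, giving Y1=0, Y2=0. Observed Y1=1, Y2=1.
Test 1: faults giving observed Y1=1, Y2=1 are {n5 stuck-at-1, n5 inverted output, n6 stuck-at-1, n6 inverted output}.
Test 2 (A=0, B=0, C=1, D=0): fault-free n1=1, n2=0, n3=0, n4=0, n5=1, n6=0, n7=0 → Y1=0, Y2=0; observed Y1=0, Y2=0. Eliminates n6 stuck-at-1, n6 inverted output.
Test 3 (A=1, B=1, C=1, D=0): fault-free n1=1, n2=0, n3=0, n4=0, n5=1, n6=1, n7=0 → Y1=1, Y2=0; observed Y1=0, Y2=0. Eliminates n5 stuck-at-1.
Only n5 inverted output is consistent with every test.

n5 inverted output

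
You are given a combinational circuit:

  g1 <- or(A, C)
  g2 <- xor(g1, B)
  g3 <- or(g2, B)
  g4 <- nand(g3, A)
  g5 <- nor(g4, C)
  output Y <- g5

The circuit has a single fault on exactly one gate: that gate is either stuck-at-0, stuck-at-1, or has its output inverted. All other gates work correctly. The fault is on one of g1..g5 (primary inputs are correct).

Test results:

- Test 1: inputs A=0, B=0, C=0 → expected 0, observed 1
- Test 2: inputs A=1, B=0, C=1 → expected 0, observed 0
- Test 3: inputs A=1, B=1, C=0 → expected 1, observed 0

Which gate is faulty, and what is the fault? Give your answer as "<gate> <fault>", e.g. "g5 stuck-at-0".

Fault-free values for test 1 (A=0, B=0, C=0): g1=0, g2=0, g3=0, g4=1, g5=0, giving Y=0. Observed 1.
Test 1: faults giving observed 1 are {g4 stuck-at-0, g4 inverted output, g5 stuck-at-1, g5 inverted output}.
Test 2 (A=1, B=0, C=1): fault-free g1=1, g2=1, g3=1, g4=0, g5=0 → 0; observed 0. Eliminates g5 stuck-at-1, g5 inverted output.
Test 3 (A=1, B=1, C=0): fault-free g1=1, g2=0, g3=1, g4=0, g5=1 → 1; observed 0. Eliminates g4 stuck-at-0.
Only g4 inverted output is consistent with every test.

g4 inverted output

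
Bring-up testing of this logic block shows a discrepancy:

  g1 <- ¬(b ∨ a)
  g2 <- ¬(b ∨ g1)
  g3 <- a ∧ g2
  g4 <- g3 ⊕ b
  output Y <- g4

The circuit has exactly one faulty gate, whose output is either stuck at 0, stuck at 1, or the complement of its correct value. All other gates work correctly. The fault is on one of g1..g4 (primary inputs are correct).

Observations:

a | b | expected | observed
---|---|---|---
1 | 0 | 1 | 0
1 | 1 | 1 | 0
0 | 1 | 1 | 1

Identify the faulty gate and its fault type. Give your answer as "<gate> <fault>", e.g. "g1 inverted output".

g2 inverted output

Fault-free values for test 1 (a=1, b=0): g1=0, g2=1, g3=1, g4=1, giving Y=1. Observed 0.
Test 1: faults giving observed 0 are {g1 stuck-at-1, g1 inverted output, g2 stuck-at-0, g2 inverted output, g3 stuck-at-0, g3 inverted output, g4 stuck-at-0, g4 inverted output}.
Test 2 (a=1, b=1): fault-free g1=0, g2=0, g3=0, g4=1 → 1; observed 0. Eliminates g1 stuck-at-1, g1 inverted output, g2 stuck-at-0, g3 stuck-at-0.
Test 3 (a=0, b=1): fault-free g1=0, g2=0, g3=0, g4=1 → 1; observed 1. Eliminates g3 inverted output, g4 stuck-at-0, g4 inverted output.
Only g2 inverted output is consistent with every test.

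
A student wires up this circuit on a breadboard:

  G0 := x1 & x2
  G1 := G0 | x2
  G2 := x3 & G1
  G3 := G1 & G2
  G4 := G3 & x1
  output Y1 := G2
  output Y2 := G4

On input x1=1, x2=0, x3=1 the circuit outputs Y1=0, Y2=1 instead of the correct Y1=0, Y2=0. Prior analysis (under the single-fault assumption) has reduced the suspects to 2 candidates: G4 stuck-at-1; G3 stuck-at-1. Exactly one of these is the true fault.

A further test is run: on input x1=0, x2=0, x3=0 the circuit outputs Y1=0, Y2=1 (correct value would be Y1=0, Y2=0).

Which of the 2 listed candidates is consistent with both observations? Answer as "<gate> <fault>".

G4 stuck-at-1

Evaluate each candidate on input x1=0, x2=0, x3=0:
  G4 stuck-at-1: G0=0, G1=0, G2=0, G3=0, G4=1 [stuck-at-1] → Y1=0, Y2=1 — matches
  G3 stuck-at-1: G0=0, G1=0, G2=0, G3=1 [stuck-at-1], G4=0 → Y1=0, Y2=0 — eliminated
Only G4 stuck-at-1 reproduces the observed Y1=0, Y2=1.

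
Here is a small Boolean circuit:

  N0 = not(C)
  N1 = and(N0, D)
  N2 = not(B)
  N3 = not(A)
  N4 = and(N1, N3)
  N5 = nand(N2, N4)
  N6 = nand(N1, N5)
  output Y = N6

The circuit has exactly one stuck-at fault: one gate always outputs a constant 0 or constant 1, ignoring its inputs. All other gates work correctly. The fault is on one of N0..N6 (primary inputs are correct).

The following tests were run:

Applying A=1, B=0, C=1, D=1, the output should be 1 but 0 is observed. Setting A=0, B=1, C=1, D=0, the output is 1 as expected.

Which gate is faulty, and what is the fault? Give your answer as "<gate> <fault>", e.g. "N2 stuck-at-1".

N0 stuck-at-1

Fault-free values for test 1 (A=1, B=0, C=1, D=1): N0=0, N1=0, N2=1, N3=0, N4=0, N5=1, N6=1, giving Y=1. Observed 0.
Test 1: faults giving observed 0 are {N0 stuck-at-1, N1 stuck-at-1, N6 stuck-at-0}.
Test 2 (A=0, B=1, C=1, D=0): fault-free N0=0, N1=0, N2=0, N3=1, N4=0, N5=1, N6=1 → 1; observed 1. Eliminates N1 stuck-at-1, N6 stuck-at-0.
Only N0 stuck-at-1 is consistent with every test.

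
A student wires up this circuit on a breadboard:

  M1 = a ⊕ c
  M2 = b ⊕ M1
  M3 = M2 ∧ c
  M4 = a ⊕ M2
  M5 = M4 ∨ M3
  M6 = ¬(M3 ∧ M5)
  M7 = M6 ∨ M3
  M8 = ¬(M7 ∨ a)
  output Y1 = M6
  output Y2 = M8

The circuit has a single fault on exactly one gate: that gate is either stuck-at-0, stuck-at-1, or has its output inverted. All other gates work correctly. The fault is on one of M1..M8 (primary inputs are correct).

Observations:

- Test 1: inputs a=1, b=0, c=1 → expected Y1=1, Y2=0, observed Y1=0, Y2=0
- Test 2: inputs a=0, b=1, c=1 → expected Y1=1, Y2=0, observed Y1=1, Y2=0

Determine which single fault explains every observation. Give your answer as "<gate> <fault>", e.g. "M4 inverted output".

M1 stuck-at-1

Fault-free values for test 1 (a=1, b=0, c=1): M1=0, M2=0, M3=0, M4=1, M5=1, M6=1, M7=1, M8=0, giving Y1=1, Y2=0. Observed Y1=0, Y2=0.
Test 1: faults giving observed Y1=0, Y2=0 are {M1 stuck-at-1, M1 inverted output, M2 stuck-at-1, M2 inverted output, M3 stuck-at-1, M3 inverted output, M6 stuck-at-0, M6 inverted output}.
Test 2 (a=0, b=1, c=1): fault-free M1=1, M2=0, M3=0, M4=0, M5=0, M6=1, M7=1, M8=0 → Y1=1, Y2=0; observed Y1=1, Y2=0. Eliminates M1 inverted output, M2 stuck-at-1, M2 inverted output, M3 stuck-at-1, M3 inverted output, M6 stuck-at-0, M6 inverted output.
Only M1 stuck-at-1 is consistent with every test.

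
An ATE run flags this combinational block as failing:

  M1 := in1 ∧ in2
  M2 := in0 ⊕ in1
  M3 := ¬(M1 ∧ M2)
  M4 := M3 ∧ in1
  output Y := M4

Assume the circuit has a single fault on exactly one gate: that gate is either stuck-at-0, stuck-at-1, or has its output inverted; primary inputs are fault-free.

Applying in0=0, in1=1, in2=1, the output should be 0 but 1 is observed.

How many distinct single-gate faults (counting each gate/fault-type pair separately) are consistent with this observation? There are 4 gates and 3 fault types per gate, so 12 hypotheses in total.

8

Fault-free: M1=1, M2=1, M3=0, M4=0 → 0. Observed 1.
  M1 stuck-at-0: output 1 ✓
  M1 stuck-at-1: output 0 ✗
  M1 inverted output: output 1 ✓
  M2 stuck-at-0: output 1 ✓
  M2 stuck-at-1: output 0 ✗
  M2 inverted output: output 1 ✓
  M3 stuck-at-0: output 0 ✗
  M3 stuck-at-1: output 1 ✓
  M3 inverted output: output 1 ✓
  M4 stuck-at-0: output 0 ✗
  M4 stuck-at-1: output 1 ✓
  M4 inverted output: output 1 ✓
Consistent faults: {M1 stuck-at-0, M1 inverted output, M2 stuck-at-0, M2 inverted output, M3 stuck-at-1, M3 inverted output, M4 stuck-at-1, M4 inverted output} — 8 in all.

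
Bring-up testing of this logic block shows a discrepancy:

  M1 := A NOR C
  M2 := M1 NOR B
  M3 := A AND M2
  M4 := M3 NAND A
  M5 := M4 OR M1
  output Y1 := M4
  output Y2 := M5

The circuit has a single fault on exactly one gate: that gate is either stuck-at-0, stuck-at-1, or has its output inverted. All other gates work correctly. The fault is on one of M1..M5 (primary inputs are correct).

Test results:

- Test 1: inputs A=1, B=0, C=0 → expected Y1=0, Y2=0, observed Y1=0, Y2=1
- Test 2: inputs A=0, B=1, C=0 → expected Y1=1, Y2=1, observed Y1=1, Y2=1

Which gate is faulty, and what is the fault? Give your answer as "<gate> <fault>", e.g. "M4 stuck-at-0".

M5 stuck-at-1

Fault-free values for test 1 (A=1, B=0, C=0): M1=0, M2=1, M3=1, M4=0, M5=0, giving Y1=0, Y2=0. Observed Y1=0, Y2=1.
Test 1: faults giving observed Y1=0, Y2=1 are {M5 stuck-at-1, M5 inverted output}.
Test 2 (A=0, B=1, C=0): fault-free M1=1, M2=0, M3=0, M4=1, M5=1 → Y1=1, Y2=1; observed Y1=1, Y2=1. Eliminates M5 inverted output.
Only M5 stuck-at-1 is consistent with every test.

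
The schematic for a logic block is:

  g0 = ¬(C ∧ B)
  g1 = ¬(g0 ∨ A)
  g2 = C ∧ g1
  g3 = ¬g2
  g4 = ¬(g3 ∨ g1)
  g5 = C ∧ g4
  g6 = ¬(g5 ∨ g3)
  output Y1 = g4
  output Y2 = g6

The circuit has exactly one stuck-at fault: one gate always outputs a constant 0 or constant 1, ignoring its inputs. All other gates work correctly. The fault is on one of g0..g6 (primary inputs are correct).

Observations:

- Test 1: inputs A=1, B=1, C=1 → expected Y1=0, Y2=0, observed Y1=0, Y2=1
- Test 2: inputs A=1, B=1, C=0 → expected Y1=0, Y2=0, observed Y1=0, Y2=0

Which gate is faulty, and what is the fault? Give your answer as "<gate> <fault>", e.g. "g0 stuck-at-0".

Fault-free values for test 1 (A=1, B=1, C=1): g0=0, g1=0, g2=0, g3=1, g4=0, g5=0, g6=0, giving Y1=0, Y2=0. Observed Y1=0, Y2=1.
Test 1: faults giving observed Y1=0, Y2=1 are {g1 stuck-at-1, g6 stuck-at-1}.
Test 2 (A=1, B=1, C=0): fault-free g0=1, g1=0, g2=0, g3=1, g4=0, g5=0, g6=0 → Y1=0, Y2=0; observed Y1=0, Y2=0. Eliminates g6 stuck-at-1.
Only g1 stuck-at-1 is consistent with every test.

g1 stuck-at-1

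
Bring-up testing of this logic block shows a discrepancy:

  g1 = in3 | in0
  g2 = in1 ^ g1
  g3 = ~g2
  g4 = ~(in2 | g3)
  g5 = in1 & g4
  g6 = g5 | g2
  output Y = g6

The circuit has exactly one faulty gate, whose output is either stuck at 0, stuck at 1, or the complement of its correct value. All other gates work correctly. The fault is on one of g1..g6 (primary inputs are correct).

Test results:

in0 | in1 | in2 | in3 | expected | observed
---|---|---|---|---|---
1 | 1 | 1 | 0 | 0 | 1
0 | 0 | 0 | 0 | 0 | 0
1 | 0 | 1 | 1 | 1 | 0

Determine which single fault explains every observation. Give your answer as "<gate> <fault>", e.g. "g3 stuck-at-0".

Fault-free values for test 1 (in0=1, in1=1, in2=1, in3=0): g1=1, g2=0, g3=1, g4=0, g5=0, g6=0, giving Y=0. Observed 1.
Test 1: faults giving observed 1 are {g1 stuck-at-0, g1 inverted output, g2 stuck-at-1, g2 inverted output, g4 stuck-at-1, g4 inverted output, g5 stuck-at-1, g5 inverted output, g6 stuck-at-1, g6 inverted output}.
Test 2 (in0=0, in1=0, in2=0, in3=0): fault-free g1=0, g2=0, g3=1, g4=0, g5=0, g6=0 → 0; observed 0. Eliminates g1 inverted output, g2 stuck-at-1, g2 inverted output, g5 stuck-at-1, g5 inverted output, g6 stuck-at-1, g6 inverted output.
Test 3 (in0=1, in1=0, in2=1, in3=1): fault-free g1=1, g2=1, g3=0, g4=0, g5=0, g6=1 → 1; observed 0. Eliminates g4 stuck-at-1, g4 inverted output.
Only g1 stuck-at-0 is consistent with every test.

g1 stuck-at-0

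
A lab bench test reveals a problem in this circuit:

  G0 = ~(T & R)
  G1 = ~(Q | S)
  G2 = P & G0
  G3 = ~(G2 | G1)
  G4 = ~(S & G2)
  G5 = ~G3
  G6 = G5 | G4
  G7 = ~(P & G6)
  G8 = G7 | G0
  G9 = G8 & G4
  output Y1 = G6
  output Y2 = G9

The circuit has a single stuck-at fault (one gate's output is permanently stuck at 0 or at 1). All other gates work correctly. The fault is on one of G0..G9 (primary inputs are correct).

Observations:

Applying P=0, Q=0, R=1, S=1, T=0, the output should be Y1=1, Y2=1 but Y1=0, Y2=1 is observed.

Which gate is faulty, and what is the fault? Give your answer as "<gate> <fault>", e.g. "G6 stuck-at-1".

G6 stuck-at-0

Fault-free values for test 1 (P=0, Q=0, R=1, S=1, T=0): G0=1, G1=0, G2=0, G3=1, G4=1, G5=0, G6=1, G7=1, G8=1, G9=1, giving Y1=1, Y2=1. Observed Y1=0, Y2=1.
Test 1: faults giving observed Y1=0, Y2=1 are {G6 stuck-at-0}.
Only G6 stuck-at-0 is consistent with every test.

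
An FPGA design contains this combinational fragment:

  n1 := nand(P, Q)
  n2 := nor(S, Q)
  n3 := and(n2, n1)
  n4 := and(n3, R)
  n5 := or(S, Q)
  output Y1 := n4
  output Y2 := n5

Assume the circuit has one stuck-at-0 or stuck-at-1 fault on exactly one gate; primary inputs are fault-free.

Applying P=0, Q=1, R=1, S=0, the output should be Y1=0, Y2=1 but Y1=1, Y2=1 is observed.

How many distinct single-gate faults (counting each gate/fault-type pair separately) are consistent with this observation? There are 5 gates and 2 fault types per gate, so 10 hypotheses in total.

Fault-free: n1=1, n2=0, n3=0, n4=0, n5=1 → Y1=0, Y2=1. Observed Y1=1, Y2=1.
  n1 stuck-at-0: output Y1=0, Y2=1 ✗
  n1 stuck-at-1: output Y1=0, Y2=1 ✗
  n2 stuck-at-0: output Y1=0, Y2=1 ✗
  n2 stuck-at-1: output Y1=1, Y2=1 ✓
  n3 stuck-at-0: output Y1=0, Y2=1 ✗
  n3 stuck-at-1: output Y1=1, Y2=1 ✓
  n4 stuck-at-0: output Y1=0, Y2=1 ✗
  n4 stuck-at-1: output Y1=1, Y2=1 ✓
  n5 stuck-at-0: output Y1=0, Y2=0 ✗
  n5 stuck-at-1: output Y1=0, Y2=1 ✗
Consistent faults: {n2 stuck-at-1, n3 stuck-at-1, n4 stuck-at-1} — 3 in all.

3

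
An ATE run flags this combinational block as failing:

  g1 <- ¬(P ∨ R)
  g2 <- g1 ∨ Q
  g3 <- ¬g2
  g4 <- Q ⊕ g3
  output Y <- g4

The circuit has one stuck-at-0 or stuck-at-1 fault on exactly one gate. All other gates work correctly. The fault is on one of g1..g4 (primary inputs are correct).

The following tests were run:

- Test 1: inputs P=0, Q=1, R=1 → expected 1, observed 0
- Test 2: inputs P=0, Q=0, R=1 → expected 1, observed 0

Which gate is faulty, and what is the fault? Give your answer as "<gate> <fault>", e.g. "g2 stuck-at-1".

Fault-free values for test 1 (P=0, Q=1, R=1): g1=0, g2=1, g3=0, g4=1, giving Y=1. Observed 0.
Test 1: faults giving observed 0 are {g2 stuck-at-0, g3 stuck-at-1, g4 stuck-at-0}.
Test 2 (P=0, Q=0, R=1): fault-free g1=0, g2=0, g3=1, g4=1 → 1; observed 0. Eliminates g2 stuck-at-0, g3 stuck-at-1.
Only g4 stuck-at-0 is consistent with every test.

g4 stuck-at-0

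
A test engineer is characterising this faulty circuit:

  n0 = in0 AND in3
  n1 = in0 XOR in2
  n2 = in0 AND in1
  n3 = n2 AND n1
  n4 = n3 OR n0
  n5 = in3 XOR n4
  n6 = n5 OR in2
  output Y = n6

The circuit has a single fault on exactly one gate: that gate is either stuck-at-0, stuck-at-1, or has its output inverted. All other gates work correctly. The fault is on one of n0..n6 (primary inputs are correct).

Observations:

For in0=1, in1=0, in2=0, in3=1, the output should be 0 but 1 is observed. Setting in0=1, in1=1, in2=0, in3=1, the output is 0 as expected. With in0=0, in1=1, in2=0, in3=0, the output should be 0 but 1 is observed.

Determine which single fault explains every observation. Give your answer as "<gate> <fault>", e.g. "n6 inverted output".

Fault-free values for test 1 (in0=1, in1=0, in2=0, in3=1): n0=1, n1=1, n2=0, n3=0, n4=1, n5=0, n6=0, giving Y=0. Observed 1.
Test 1: faults giving observed 1 are {n0 stuck-at-0, n0 inverted output, n4 stuck-at-0, n4 inverted output, n5 stuck-at-1, n5 inverted output, n6 stuck-at-1, n6 inverted output}.
Test 2 (in0=1, in1=1, in2=0, in3=1): fault-free n0=1, n1=1, n2=1, n3=1, n4=1, n5=0, n6=0 → 0; observed 0. Eliminates n4 stuck-at-0, n4 inverted output, n5 stuck-at-1, n5 inverted output, n6 stuck-at-1, n6 inverted output.
Test 3 (in0=0, in1=1, in2=0, in3=0): fault-free n0=0, n1=0, n2=0, n3=0, n4=0, n5=0, n6=0 → 0; observed 1. Eliminates n0 stuck-at-0.
Only n0 inverted output is consistent with every test.

n0 inverted output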